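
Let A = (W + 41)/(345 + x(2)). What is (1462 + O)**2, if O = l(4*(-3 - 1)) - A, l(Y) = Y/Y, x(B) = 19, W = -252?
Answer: 283815104049/132496 ≈ 2.1421e+6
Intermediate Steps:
l(Y) = 1
A = -211/364 (A = (-252 + 41)/(345 + 19) = -211/364 ≈ -0.57967)
O = 575/364 (O = 1 - 1*(-211/364) = 1 + 211/364 = 575/364 ≈ 1.5797)
(1462 + O)**2 = (1462 + 575/364)**2 = (532743/364)**2 = 283815104049/132496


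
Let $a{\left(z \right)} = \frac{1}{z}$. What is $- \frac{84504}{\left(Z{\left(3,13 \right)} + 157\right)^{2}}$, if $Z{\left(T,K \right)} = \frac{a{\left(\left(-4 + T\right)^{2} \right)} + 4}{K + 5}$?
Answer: $- \frac{27379296}{8014561} \approx -3.4162$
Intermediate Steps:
$Z{\left(T,K \right)} = \frac{4 + \frac{1}{\left(-4 + T\right)^{2}}}{5 + K}$ ($Z{\left(T,K \right)} = \frac{\frac{1}{\left(-4 + T\right)^{2}} + 4}{K + 5} = \frac{\frac{1}{\left(-4 + T\right)^{2}} + 4}{5 + K} = \frac{4 + \frac{1}{\left(-4 + T\right)^{2}}}{5 + K}$)
$- \frac{84504}{\left(Z{\left(3,13 \right)} + 157\right)^{2}} = - \frac{84504}{\left(\frac{1 + 4 \left(-4 + 3\right)^{2}}{\left(-4 + 3\right)^{2} \left(5 + 13\right)} + 157\right)^{2}} = - \frac{84504}{\left(\frac{1 + 4 \left(-1\right)^{2}}{1 \cdot 18} + 157\right)^{2}} = - \frac{84504}{\left(1 \cdot \frac{1}{18} \left(1 + 4 \cdot 1\right) + 157\right)^{2}} = - \frac{84504}{\left(1 \cdot \frac{1}{18} \left(1 + 4\right) + 157\right)^{2}} = - \frac{84504}{\left(1 \cdot \frac{1}{18} \cdot 5 + 157\right)^{2}} = - \frac{84504}{\left(\frac{5}{18} + 157\right)^{2}} = - \frac{84504}{\left(\frac{2831}{18}\right)^{2}} = - \frac{84504}{\frac{8014561}{324}} = \left(-84504\right) \frac{324}{8014561} = - \frac{27379296}{8014561}$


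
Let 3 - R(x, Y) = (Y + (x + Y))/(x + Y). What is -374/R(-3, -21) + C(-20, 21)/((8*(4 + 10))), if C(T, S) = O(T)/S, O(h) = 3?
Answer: -2345719/7056 ≈ -332.44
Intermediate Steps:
R(x, Y) = 3 - (x + 2*Y)/(Y + x) (R(x, Y) = 3 - (Y + (x + Y))/(x + Y) = 3 - (Y + (Y + x))/(Y + x) = 3 - (x + 2*Y)/(Y + x))
C(T, S) = 3/S
-374/R(-3, -21) + C(-20, 21)/((8*(4 + 10))) = -374*(-21 - 3)/(-21 + 2*(-3)) + (3/21)/((8*(4 + 10))) = -374*(-24/(-21 - 6)) + (3*(1/21))/((8*14)) = -374/((-1/24*(-27))) + (⅐)/112 = -374/9/8 + (⅐)*(1/112) = -374*8/9 + 1/784 = -2992/9 + 1/784 = -2345719/7056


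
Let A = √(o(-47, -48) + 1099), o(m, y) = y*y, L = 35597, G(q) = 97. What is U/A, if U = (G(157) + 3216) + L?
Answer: 38910*√3403/3403 ≈ 667.01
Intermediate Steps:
o(m, y) = y²
A = √3403 (A = √((-48)² + 1099) = √(2304 + 1099) = √3403 ≈ 58.335)
U = 38910 (U = (97 + 3216) + 35597 = 3313 + 35597 = 38910)
U/A = 38910/(√3403) = 38910*(√3403/3403) = 38910*√3403/3403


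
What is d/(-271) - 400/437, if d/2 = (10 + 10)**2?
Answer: -458000/118427 ≈ -3.8674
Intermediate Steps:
d = 800 (d = 2*(10 + 10)**2 = 2*20**2 = 2*400 = 800)
d/(-271) - 400/437 = 800/(-271) - 400/437 = 800*(-1/271) - 400*1/437 = -800/271 - 400/437 = -458000/118427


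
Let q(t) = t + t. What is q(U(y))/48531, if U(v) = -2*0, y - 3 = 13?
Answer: 0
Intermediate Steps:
y = 16 (y = 3 + 13 = 16)
U(v) = 0
q(t) = 2*t
q(U(y))/48531 = (2*0)/48531 = 0*(1/48531) = 0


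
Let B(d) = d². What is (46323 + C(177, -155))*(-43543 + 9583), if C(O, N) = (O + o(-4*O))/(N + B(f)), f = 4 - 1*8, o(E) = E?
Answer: -218682974880/139 ≈ -1.5733e+9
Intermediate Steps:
f = -4 (f = 4 - 8 = -4)
C(O, N) = -3*O/(16 + N) (C(O, N) = (O - 4*O)/(N + (-4)²) = (-3*O)/(N + 16) = (-3*O)/(16 + N) = -3*O/(16 + N))
(46323 + C(177, -155))*(-43543 + 9583) = (46323 - 3*177/(16 - 155))*(-43543 + 9583) = (46323 - 3*177/(-139))*(-33960) = (46323 - 3*177*(-1/139))*(-33960) = (46323 + 531/139)*(-33960) = (6439428/139)*(-33960) = -218682974880/139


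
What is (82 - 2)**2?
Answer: 6400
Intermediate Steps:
(82 - 2)**2 = 80**2 = 6400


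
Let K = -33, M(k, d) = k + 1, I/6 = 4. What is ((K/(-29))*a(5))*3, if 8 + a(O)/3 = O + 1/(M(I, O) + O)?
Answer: -8811/290 ≈ -30.383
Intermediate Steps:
I = 24 (I = 6*4 = 24)
M(k, d) = 1 + k
a(O) = -24 + 3*O + 3/(25 + O) (a(O) = -24 + 3*(O + 1/((1 + 24) + O)) = -24 + 3*(O + 1/(25 + O)) = -24 + (3*O + 3/(25 + O)) = -24 + 3*O + 3/(25 + O))
((K/(-29))*a(5))*3 = ((-33/(-29))*(3*(-199 + 5**2 + 17*5)/(25 + 5)))*3 = ((-33*(-1/29))*(3*(-199 + 25 + 85)/30))*3 = (33*(3*(1/30)*(-89))/29)*3 = ((33/29)*(-89/10))*3 = -2937/290*3 = -8811/290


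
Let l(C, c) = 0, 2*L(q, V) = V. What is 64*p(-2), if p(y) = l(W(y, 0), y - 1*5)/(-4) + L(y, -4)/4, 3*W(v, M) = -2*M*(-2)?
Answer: -32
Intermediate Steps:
W(v, M) = 4*M/3 (W(v, M) = (-2*M*(-2))/3 = (4*M)/3 = 4*M/3)
L(q, V) = V/2
p(y) = -½ (p(y) = 0/(-4) + ((½)*(-4))/4 = 0*(-¼) - 2*¼ = 0 - ½ = -½)
64*p(-2) = 64*(-½) = -32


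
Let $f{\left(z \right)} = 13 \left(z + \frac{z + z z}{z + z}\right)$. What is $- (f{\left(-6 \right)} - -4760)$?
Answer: $- \frac{9299}{2} \approx -4649.5$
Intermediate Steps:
$f{\left(z \right)} = 13 z + \frac{13 \left(z + z^{2}\right)}{2 z}$ ($f{\left(z \right)} = 13 \left(z + \frac{z + z^{2}}{2 z}\right) = 13 z + \frac{13 \left(z + z^{2}\right)}{2 z}$)
$- (f{\left(-6 \right)} - -4760) = - (\left(\frac{13}{2} + \frac{39}{2} \left(-6\right)\right) - -4760) = - (\left(\frac{13}{2} - 117\right) + 4760) = - (- \frac{221}{2} + 4760) = \left(-1\right) \frac{9299}{2} = - \frac{9299}{2}$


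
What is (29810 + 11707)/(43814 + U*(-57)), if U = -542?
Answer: 41517/74708 ≈ 0.55572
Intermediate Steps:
(29810 + 11707)/(43814 + U*(-57)) = (29810 + 11707)/(43814 - 542*(-57)) = 41517/(43814 + 30894) = 41517/74708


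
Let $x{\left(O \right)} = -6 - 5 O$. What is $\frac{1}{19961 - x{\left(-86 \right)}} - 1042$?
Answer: $- \frac{20357553}{19537} \approx -1042.0$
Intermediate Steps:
$\frac{1}{19961 - x{\left(-86 \right)}} - 1042 = \frac{1}{19961 - \left(-6 - -430\right)} - 1042 = \frac{1}{19961 - \left(-6 + 430\right)} - 1042 = \frac{1}{19961 - 424} - 1042 = \frac{1}{19537} - 1042 = - \frac{20357553}{19537}$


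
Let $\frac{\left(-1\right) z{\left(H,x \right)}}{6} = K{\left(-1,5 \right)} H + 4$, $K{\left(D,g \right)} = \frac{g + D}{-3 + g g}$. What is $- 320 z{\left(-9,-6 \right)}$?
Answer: $\frac{49920}{11} \approx 4538.2$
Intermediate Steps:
$K{\left(D,g \right)} = \frac{D + g}{-3 + g^{2}}$
$z{\left(H,x \right)} = -24 - \frac{12 H}{11}$ ($z{\left(H,x \right)} = - 6 \left(\frac{-1 + 5}{-3 + 5^{2}} H + 4\right) = - 6 \left(\frac{1}{-3 + 25} \cdot 4 H + 4\right) = - 6 \left(\frac{1}{22} \cdot 4 H + 4\right) = - 6 \left(\frac{2 H}{11} + 4\right) = - 6 \left(4 + \frac{2 H}{11}\right) = -24 - \frac{12 H}{11}$)
$- 320 z{\left(-9,-6 \right)} = - 320 \left(-24 - - \frac{108}{11}\right) = - 320 \left(-24 + \frac{108}{11}\right) = \left(-320\right) \left(- \frac{156}{11}\right) = \frac{49920}{11}$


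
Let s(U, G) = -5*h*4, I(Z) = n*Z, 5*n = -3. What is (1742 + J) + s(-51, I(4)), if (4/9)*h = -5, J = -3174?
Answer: -1207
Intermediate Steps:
n = -⅗ (n = (⅕)*(-3) = -⅗ ≈ -0.60000)
h = -45/4 (h = (9/4)*(-5) = -45/4 ≈ -11.250)
I(Z) = -3*Z/5
s(U, G) = 225 (s(U, G) = -5*(-45/4)*4 = (225/4)*4 = 225)
(1742 + J) + s(-51, I(4)) = (1742 - 3174) + 225 = -1432 + 225 = -1207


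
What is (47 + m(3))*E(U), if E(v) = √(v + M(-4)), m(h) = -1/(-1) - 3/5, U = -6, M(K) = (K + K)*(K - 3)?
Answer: 237*√2 ≈ 335.17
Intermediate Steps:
M(K) = 2*K*(-3 + K) (M(K) = (2*K)*(-3 + K) = 2*K*(-3 + K))
m(h) = ⅖ (m(h) = -1*(-1) - 3*⅕ = 1 - ⅗ = ⅖)
E(v) = √(56 + v) (E(v) = √(v + 2*(-4)*(-3 - 4)) = √(v + 2*(-4)*(-7)) = √(v + 56) = √(56 + v))
(47 + m(3))*E(U) = (47 + ⅖)*√(56 - 6) = 237*√50/5 = 237*(5*√2)/5 = 237*√2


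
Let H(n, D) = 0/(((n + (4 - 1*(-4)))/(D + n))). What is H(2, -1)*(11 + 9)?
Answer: 0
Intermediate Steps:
H(n, D) = 0 (H(n, D) = 0/(((n + (4 + 4))/(D + n))) = 0/(((n + 8)/(D + n))) = 0/(((8 + n)/(D + n))) = 0*((D + n)/(8 + n)) = 0)
H(2, -1)*(11 + 9) = 0*(11 + 9) = 0*20 = 0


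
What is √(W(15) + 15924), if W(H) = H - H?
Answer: 2*√3981 ≈ 126.19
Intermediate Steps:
W(H) = 0
√(W(15) + 15924) = √(0 + 15924) = √15924 = 2*√3981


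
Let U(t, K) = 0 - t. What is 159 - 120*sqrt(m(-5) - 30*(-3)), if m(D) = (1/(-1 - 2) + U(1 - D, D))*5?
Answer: 159 - 200*sqrt(21) ≈ -757.52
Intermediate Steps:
U(t, K) = -t
m(D) = -20/3 + 5*D (m(D) = (1/(-1 - 2) - (1 - D))*5 = (1/(-3) + (-1 + D))*5 = (-1/3 + (-1 + D))*5 = (-4/3 + D)*5 = -20/3 + 5*D)
159 - 120*sqrt(m(-5) - 30*(-3)) = 159 - 120*sqrt((-20/3 + 5*(-5)) - 30*(-3)) = 159 - 120*sqrt((-20/3 - 25) + 90) = 159 - 120*sqrt(-95/3 + 90) = 159 - 200*sqrt(21)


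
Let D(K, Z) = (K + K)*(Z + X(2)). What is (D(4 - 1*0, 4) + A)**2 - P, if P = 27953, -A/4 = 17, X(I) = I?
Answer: -27553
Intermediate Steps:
A = -68 (A = -4*17 = -68)
D(K, Z) = 2*K*(2 + Z) (D(K, Z) = (K + K)*(Z + 2) = (2*K)*(2 + Z) = 2*K*(2 + Z))
(D(4 - 1*0, 4) + A)**2 - P = (2*(4 - 1*0)*(2 + 4) - 68)**2 - 1*27953 = (2*(4 + 0)*6 - 68)**2 - 27953 = (2*4*6 - 68)**2 - 27953 = (48 - 68)**2 - 27953 = (-20)**2 - 27953 = 400 - 27953 = -27553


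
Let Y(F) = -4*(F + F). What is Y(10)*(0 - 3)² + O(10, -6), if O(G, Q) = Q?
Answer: -726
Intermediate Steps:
Y(F) = -8*F
Y(10)*(0 - 3)² + O(10, -6) = (-8*10)*(0 - 3)² - 6 = -80*(-3)² - 6 = -80*9 - 6 = -720 - 6 = -726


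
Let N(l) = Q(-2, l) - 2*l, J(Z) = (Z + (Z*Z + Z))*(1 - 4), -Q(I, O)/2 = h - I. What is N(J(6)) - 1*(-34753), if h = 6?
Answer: 35025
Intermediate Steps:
Q(I, O) = -12 + 2*I (Q(I, O) = -2*(6 - I) = -12 + 2*I)
J(Z) = -6*Z - 3*Z² (J(Z) = (Z + (Z² + Z))*(-3) = (Z + (Z + Z²))*(-3) = (Z² + 2*Z)*(-3) = -6*Z - 3*Z²)
N(l) = -16 - 2*l (N(l) = (-12 + 2*(-2)) - 2*l = (-12 - 4) - 2*l = -16 - 2*l)
N(J(6)) - 1*(-34753) = (-16 - (-6)*6*(2 + 6)) - 1*(-34753) = (-16 - (-6)*6*8) + 34753 = (-16 - 2*(-144)) + 34753 = (-16 + 288) + 34753 = 272 + 34753 = 35025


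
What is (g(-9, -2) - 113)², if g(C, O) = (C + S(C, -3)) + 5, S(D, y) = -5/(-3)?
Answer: 119716/9 ≈ 13302.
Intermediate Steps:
S(D, y) = 5/3 (S(D, y) = -5*(-⅓) = 5/3)
g(C, O) = 20/3 + C (g(C, O) = (C + 5/3) + 5 = (5/3 + C) + 5 = 20/3 + C)
(g(-9, -2) - 113)² = ((20/3 - 9) - 113)² = (-7/3 - 113)² = (-346/3)² = 119716/9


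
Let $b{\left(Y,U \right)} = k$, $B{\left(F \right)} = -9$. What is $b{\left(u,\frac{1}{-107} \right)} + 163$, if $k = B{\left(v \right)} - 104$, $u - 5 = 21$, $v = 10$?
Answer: $50$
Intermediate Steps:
$u = 26$ ($u = 5 + 21 = 26$)
$k = -113$ ($k = -9 - 104 = -113$)
$b{\left(Y,U \right)} = -113$
$b{\left(u,\frac{1}{-107} \right)} + 163 = -113 + 163 = 50$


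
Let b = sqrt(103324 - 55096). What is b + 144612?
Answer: 144612 + 2*sqrt(12057) ≈ 1.4483e+5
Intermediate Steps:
b = 2*sqrt(12057) (b = sqrt(48228) = 2*sqrt(12057) ≈ 219.61)
b + 144612 = 2*sqrt(12057) + 144612 = 144612 + 2*sqrt(12057)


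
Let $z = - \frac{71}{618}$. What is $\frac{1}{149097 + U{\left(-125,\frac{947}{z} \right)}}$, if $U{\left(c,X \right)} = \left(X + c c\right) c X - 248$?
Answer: $\frac{5041}{38343800439559} \approx 1.3147 \cdot 10^{-10}$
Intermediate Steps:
$z = - \frac{71}{618}$ ($z = \left(-71\right) \frac{1}{618} = - \frac{71}{618} \approx -0.11489$)
$U{\left(c,X \right)} = -248 + X c \left(X + c^{2}\right)$ ($U{\left(c,X \right)} = \left(X + c^{2}\right) c X - 248 = c \left(X + c^{2}\right) X - 248 = X c \left(X + c^{2}\right) - 248 = -248 + X c \left(X + c^{2}\right)$)
$\frac{1}{149097 + U{\left(-125,\frac{947}{z} \right)}} = \frac{1}{149097 - \left(248 + \frac{42814110064500}{5041} - \frac{947}{- \frac{71}{618}} \left(-125\right)^{3}\right)} = \frac{1}{149097 - \left(248 + \frac{42814110064500}{5041} - 947 \left(- \frac{618}{71}\right) \left(-1953125\right)\right)} = \frac{1}{149097 - \left(- \frac{1143058576142}{71} + \frac{42814110064500}{5041}\right)} = \frac{1}{149097 - - \frac{38343048841582}{5041}} = \frac{1}{149097 + \frac{38343048841582}{5041}} = \frac{1}{\frac{38343800439559}{5041}} = \frac{5041}{38343800439559}$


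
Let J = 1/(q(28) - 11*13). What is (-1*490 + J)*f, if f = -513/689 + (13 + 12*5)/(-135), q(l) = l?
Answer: 6736874752/10696725 ≈ 629.81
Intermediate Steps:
f = -119552/93015 (f = -513*1/689 + (13 + 60)*(-1/135) = -513/689 + 73*(-1/135) = -513/689 - 73/135 = -119552/93015 ≈ -1.2853)
J = -1/115 (J = 1/(28 - 11*13) = 1/(28 - 1*143) = 1/(28 - 143) = 1/(-115) = -1/115 ≈ -0.0086956)
(-1*490 + J)*f = (-1*490 - 1/115)*(-119552/93015) = (-490 - 1/115)*(-119552/93015) = -56351/115*(-119552/93015) = 6736874752/10696725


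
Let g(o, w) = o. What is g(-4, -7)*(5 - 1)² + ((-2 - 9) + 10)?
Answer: -65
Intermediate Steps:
g(-4, -7)*(5 - 1)² + ((-2 - 9) + 10) = -4*(5 - 1)² + ((-2 - 9) + 10) = -4*4² + (-11 + 10) = -4*16 - 1 = -64 - 1 = -65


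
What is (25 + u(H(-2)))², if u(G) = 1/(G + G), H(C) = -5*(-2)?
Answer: 251001/400 ≈ 627.50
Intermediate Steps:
H(C) = 10
u(G) = 1/(2*G)
(25 + u(H(-2)))² = (25 + (½)/10)² = (25 + (½)*(⅒))² = (25 + 1/20)² = (501/20)² = 251001/400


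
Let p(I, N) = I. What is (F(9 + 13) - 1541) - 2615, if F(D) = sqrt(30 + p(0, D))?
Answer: -4156 + sqrt(30) ≈ -4150.5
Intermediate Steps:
F(D) = sqrt(30) (F(D) = sqrt(30 + 0) = sqrt(30))
(F(9 + 13) - 1541) - 2615 = (sqrt(30) - 1541) - 2615 = (-1541 + sqrt(30)) - 2615 = -4156 + sqrt(30)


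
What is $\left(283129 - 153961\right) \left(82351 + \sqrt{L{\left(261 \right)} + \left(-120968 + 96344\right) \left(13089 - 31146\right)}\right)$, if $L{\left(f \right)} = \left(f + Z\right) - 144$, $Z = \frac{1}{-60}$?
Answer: $10637113968 + \frac{21528 \sqrt{400172116485}}{5} \approx 1.3361 \cdot 10^{10}$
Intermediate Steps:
$Z = - \frac{1}{60} \approx -0.016667$
$L{\left(f \right)} = - \frac{8641}{60} + f$ ($L{\left(f \right)} = \left(f - \frac{1}{60}\right) - 144 = \left(- \frac{1}{60} + f\right) - 144 = - \frac{8641}{60} + f$)
$\left(283129 - 153961\right) \left(82351 + \sqrt{L{\left(261 \right)} + \left(-120968 + 96344\right) \left(13089 - 31146\right)}\right) = \left(283129 - 153961\right) \left(82351 + \sqrt{\left(- \frac{8641}{60} + 261\right) + \left(-120968 + 96344\right) \left(13089 - 31146\right)}\right) = 129168 \left(82351 + \sqrt{\frac{7019}{60} - -444635568}\right) = 129168 \left(82351 + \sqrt{\frac{7019}{60} + 444635568}\right) = 129168 \left(82351 + \sqrt{\frac{26678141099}{60}}\right) = 129168 \left(82351 + \frac{\sqrt{400172116485}}{30}\right) = 10637113968 + \frac{21528 \sqrt{400172116485}}{5}$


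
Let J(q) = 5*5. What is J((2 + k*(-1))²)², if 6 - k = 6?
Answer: 625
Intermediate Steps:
k = 0 (k = 6 - 1*6 = 6 - 6 = 0)
J(q) = 25
J((2 + k*(-1))²)² = 25² = 625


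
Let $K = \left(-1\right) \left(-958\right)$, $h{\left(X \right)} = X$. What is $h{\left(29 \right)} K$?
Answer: $27782$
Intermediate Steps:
$K = 958$
$h{\left(29 \right)} K = 29 \cdot 958 = 27782$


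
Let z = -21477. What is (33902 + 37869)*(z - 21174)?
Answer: -3061104921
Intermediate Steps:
(33902 + 37869)*(z - 21174) = (33902 + 37869)*(-21477 - 21174) = 71771*(-42651) = -3061104921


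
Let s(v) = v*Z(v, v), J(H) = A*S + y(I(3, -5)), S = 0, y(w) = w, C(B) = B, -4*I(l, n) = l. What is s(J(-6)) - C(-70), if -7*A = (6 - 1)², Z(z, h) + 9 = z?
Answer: 1237/16 ≈ 77.313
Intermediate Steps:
I(l, n) = -l/4
Z(z, h) = -9 + z
A = -25/7 (A = -(6 - 1)²/7 = -⅐*5² = -⅐*25 = -25/7 ≈ -3.5714)
J(H) = -¾ (J(H) = -25/7*0 - ¼*3 = 0 - ¾ = -¾)
s(v) = v*(-9 + v)
s(J(-6)) - C(-70) = -3*(-9 - ¾)/4 - 1*(-70) = -¾*(-39/4) + 70 = 117/16 + 70 = 1237/16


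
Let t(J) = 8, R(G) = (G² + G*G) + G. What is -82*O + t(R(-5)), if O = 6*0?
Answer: 8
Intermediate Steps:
R(G) = G + 2*G² (R(G) = (G² + G²) + G = 2*G² + G = G + 2*G²)
O = 0
-82*O + t(R(-5)) = -82*0 + 8 = 0 + 8 = 8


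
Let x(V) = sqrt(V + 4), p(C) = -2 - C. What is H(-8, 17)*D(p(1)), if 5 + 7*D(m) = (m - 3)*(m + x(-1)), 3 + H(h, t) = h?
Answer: -143/7 + 66*sqrt(3)/7 ≈ -4.0978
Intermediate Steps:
H(h, t) = -3 + h
x(V) = sqrt(4 + V)
D(m) = -5/7 + (-3 + m)*(m + sqrt(3))/7 (D(m) = -5/7 + ((m - 3)*(m + sqrt(4 - 1)))/7 = -5/7 + ((-3 + m)*(m + sqrt(3)))/7 = -5/7 + (-3 + m)*(m + sqrt(3))/7)
H(-8, 17)*D(p(1)) = (-3 - 8)*(-5/7 - 3*(-2 - 1*1)/7 - 3*sqrt(3)/7 + (-2 - 1*1)**2/7 + (-2 - 1*1)*sqrt(3)/7) = -11*(-5/7 - 3*(-2 - 1)/7 - 3*sqrt(3)/7 + (-2 - 1)**2/7 + (-2 - 1)*sqrt(3)/7) = -11*(-5/7 - 3/7*(-3) - 3*sqrt(3)/7 + (1/7)*(-3)**2 + (1/7)*(-3)*sqrt(3)) = -11*(-5/7 + 9/7 - 3*sqrt(3)/7 + (1/7)*9 - 3*sqrt(3)/7) = -11*(-5/7 + 9/7 - 3*sqrt(3)/7 + 9/7 - 3*sqrt(3)/7) = -11*(13/7 - 6*sqrt(3)/7) = -143/7 + 66*sqrt(3)/7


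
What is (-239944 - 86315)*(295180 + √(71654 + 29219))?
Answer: -96305131620 - 326259*√100873 ≈ -9.6409e+10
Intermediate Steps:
(-239944 - 86315)*(295180 + √(71654 + 29219)) = -326259*(295180 + √100873) = -96305131620 - 326259*√100873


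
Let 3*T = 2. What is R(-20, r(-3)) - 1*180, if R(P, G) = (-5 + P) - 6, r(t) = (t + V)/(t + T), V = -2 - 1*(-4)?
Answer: -211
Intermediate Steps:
V = 2 (V = -2 + 4 = 2)
T = 2/3 (T = (1/3)*2 = 2/3 ≈ 0.66667)
r(t) = (2 + t)/(2/3 + t) (r(t) = (t + 2)/(t + 2/3) = (2 + t)/(2/3 + t))
R(P, G) = -11 + P
R(-20, r(-3)) - 1*180 = (-11 - 20) - 1*180 = -31 - 180 = -211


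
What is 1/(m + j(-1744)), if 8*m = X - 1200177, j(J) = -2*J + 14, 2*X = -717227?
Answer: -16/3061549 ≈ -5.2261e-6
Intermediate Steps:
X = -717227/2 (X = (1/2)*(-717227) = -717227/2 ≈ -3.5861e+5)
j(J) = 14 - 2*J
m = -3117581/16 (m = (-717227/2 - 1200177)/8 = (1/8)*(-3117581/2) = -3117581/16 ≈ -1.9485e+5)
1/(m + j(-1744)) = 1/(-3117581/16 + (14 - 2*(-1744))) = 1/(-3117581/16 + (14 + 3488)) = 1/(-3117581/16 + 3502) = 1/(-3061549/16) = -16/3061549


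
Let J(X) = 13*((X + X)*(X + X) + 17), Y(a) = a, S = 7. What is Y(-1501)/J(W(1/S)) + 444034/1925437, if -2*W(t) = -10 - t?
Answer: -2032200785/2774155098 ≈ -0.73255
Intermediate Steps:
W(t) = 5 + t/2 (W(t) = -(-10 - t)/2 = 5 + t/2)
J(X) = 221 + 52*X² (J(X) = 13*((2*X)*(2*X) + 17) = 13*(4*X² + 17) = 13*(17 + 4*X²) = 221 + 52*X²)
Y(-1501)/J(W(1/S)) + 444034/1925437 = -1501/(221 + 52*(5 + (½)/7)²) + 444034/1925437 = -1501/(221 + 52*(5 + (½)*(⅐))²) + 444034*(1/1925437) = -1501/(221 + 52*(5 + 1/14)²) + 8378/36329 = -1501/(221 + 52*(71/14)²) + 8378/36329 = -1501/(221 + 52*(5041/196)) + 8378/36329 = -1501/(221 + 65533/49) + 8378/36329 = -1501/76362/49 + 8378/36329 = -1501*49/76362 + 8378/36329 = -73549/76362 + 8378/36329 = -2032200785/2774155098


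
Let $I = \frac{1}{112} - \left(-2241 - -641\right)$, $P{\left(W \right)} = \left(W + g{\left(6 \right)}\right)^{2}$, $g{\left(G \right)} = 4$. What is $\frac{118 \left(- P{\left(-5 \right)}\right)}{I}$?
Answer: $- \frac{13216}{179201} \approx -0.07375$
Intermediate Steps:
$P{\left(W \right)} = \left(4 + W\right)^{2}$ ($P{\left(W \right)} = \left(W + 4\right)^{2} = \left(4 + W\right)^{2}$)
$I = \frac{179201}{112}$ ($I = \frac{1}{112} - \left(-2241 + 641\right) = \frac{1}{112} - -1600 = \frac{1}{112} + 1600 = \frac{179201}{112} \approx 1600.0$)
$\frac{118 \left(- P{\left(-5 \right)}\right)}{I} = \frac{118 \left(- \left(4 - 5\right)^{2}\right)}{\frac{179201}{112}} = 118 \left(- \left(-1\right)^{2}\right) \frac{112}{179201} = 118 \left(\left(-1\right) 1\right) \frac{112}{179201} = 118 \left(-1\right) \frac{112}{179201} = \left(-118\right) \frac{112}{179201} = - \frac{13216}{179201}$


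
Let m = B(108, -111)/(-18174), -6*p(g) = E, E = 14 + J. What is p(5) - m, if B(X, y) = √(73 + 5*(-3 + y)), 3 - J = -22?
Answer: -13/2 + I*√497/18174 ≈ -6.5 + 0.0012267*I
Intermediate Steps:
J = 25 (J = 3 - 1*(-22) = 3 + 22 = 25)
E = 39 (E = 14 + 25 = 39)
p(g) = -13/2 (p(g) = -⅙*39 = -13/2)
B(X, y) = √(58 + 5*y) (B(X, y) = √(73 + (-15 + 5*y)) = √(58 + 5*y))
m = -I*√497/18174 (m = √(58 + 5*(-111))/(-18174) = √(58 - 555)*(-1/18174) = √(-497)*(-1/18174) = (I*√497)*(-1/18174) = -I*√497/18174 ≈ -0.0012267*I)
p(5) - m = -13/2 - (-1)*I*√497/18174 = -13/2 + I*√497/18174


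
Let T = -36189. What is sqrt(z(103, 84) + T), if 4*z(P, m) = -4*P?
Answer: 2*I*sqrt(9073) ≈ 190.5*I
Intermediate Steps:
z(P, m) = -P (z(P, m) = (-4*P)/4 = -P)
sqrt(z(103, 84) + T) = sqrt(-1*103 - 36189) = sqrt(-103 - 36189) = sqrt(-36292) = 2*I*sqrt(9073)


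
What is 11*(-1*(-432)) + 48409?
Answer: 53161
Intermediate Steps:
11*(-1*(-432)) + 48409 = 11*432 + 48409 = 4752 + 48409 = 53161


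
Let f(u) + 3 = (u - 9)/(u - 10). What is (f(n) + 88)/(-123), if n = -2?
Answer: -1031/1476 ≈ -0.69851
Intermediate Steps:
f(u) = -3 + (-9 + u)/(-10 + u) (f(u) = -3 + (u - 9)/(u - 10) = -3 + (-9 + u)/(-10 + u))
(f(n) + 88)/(-123) = ((21 - 2*(-2))/(-10 - 2) + 88)/(-123) = ((21 + 4)/(-12) + 88)*(-1/123) = (-1/12*25 + 88)*(-1/123) = (-25/12 + 88)*(-1/123) = (1031/12)*(-1/123) = -1031/1476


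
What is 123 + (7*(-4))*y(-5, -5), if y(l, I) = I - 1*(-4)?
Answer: 151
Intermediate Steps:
y(l, I) = 4 + I (y(l, I) = I + 4 = 4 + I)
123 + (7*(-4))*y(-5, -5) = 123 + (7*(-4))*(4 - 5) = 123 - 28*(-1) = 123 + 28 = 151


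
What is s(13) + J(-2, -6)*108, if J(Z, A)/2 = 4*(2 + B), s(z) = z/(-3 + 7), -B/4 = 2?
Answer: -20723/4 ≈ -5180.8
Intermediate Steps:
B = -8 (B = -4*2 = -8)
s(z) = z/4
J(Z, A) = -48 (J(Z, A) = 2*(4*(2 - 8)) = 2*(4*(-6)) = 2*(-24) = -48)
s(13) + J(-2, -6)*108 = (¼)*13 - 48*108 = 13/4 - 5184 = -20723/4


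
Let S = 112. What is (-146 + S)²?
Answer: 1156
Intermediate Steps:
(-146 + S)² = (-146 + 112)² = (-34)² = 1156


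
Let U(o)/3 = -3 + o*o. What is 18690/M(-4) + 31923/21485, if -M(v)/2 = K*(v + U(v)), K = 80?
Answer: -636531/343760 ≈ -1.8517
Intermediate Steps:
U(o) = -9 + 3*o**2 (U(o) = 3*(-3 + o*o) = 3*(-3 + o**2) = -9 + 3*o**2)
M(v) = 1440 - 480*v**2 - 160*v (M(v) = -160*(v + (-9 + 3*v**2)) = -160*(-9 + v + 3*v**2) = -2*(-720 + 80*v + 240*v**2) = 1440 - 480*v**2 - 160*v)
18690/M(-4) + 31923/21485 = 18690/(1440 - 480*(-4)**2 - 160*(-4)) + 31923/21485 = 18690/(1440 - 480*16 + 640) + 31923*(1/21485) = 18690/(1440 - 7680 + 640) + 31923/21485 = 18690/(-5600) + 31923/21485 = 18690*(-1/5600) + 31923/21485 = -267/80 + 31923/21485 = -636531/343760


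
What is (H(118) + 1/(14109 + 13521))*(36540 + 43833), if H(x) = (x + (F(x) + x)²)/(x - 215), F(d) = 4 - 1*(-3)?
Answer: -11653522201463/893370 ≈ -1.3044e+7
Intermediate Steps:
F(d) = 7 (F(d) = 4 + 3 = 7)
H(x) = (x + (7 + x)²)/(-215 + x) (H(x) = (x + (7 + x)²)/(x - 215) = (x + (7 + x)²)/(-215 + x))
(H(118) + 1/(14109 + 13521))*(36540 + 43833) = ((118 + (7 + 118)²)/(-215 + 118) + 1/(14109 + 13521))*(36540 + 43833) = ((118 + 125²)/(-97) + 1/27630)*80373 = (-(118 + 15625)/97 + 1/27630)*80373 = (-1/97*15743 + 1/27630)*80373 = (-15743/97 + 1/27630)*80373 = -434978993/2680110*80373 = -11653522201463/893370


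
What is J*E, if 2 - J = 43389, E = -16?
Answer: 694192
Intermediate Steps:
J = -43387 (J = 2 - 1*43389 = 2 - 43389 = -43387)
J*E = -43387*(-16) = 694192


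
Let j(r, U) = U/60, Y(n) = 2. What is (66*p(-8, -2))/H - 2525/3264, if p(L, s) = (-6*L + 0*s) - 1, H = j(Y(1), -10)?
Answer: -60752093/3264 ≈ -18613.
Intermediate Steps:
j(r, U) = U/60 (j(r, U) = U*(1/60) = U/60)
H = -⅙ (H = (1/60)*(-10) = -⅙ ≈ -0.16667)
p(L, s) = -1 - 6*L (p(L, s) = (-6*L + 0) - 1 = -6*L - 1 = -1 - 6*L)
(66*p(-8, -2))/H - 2525/3264 = (66*(-1 - 6*(-8)))/(-⅙) - 2525/3264 = (66*(-1 + 48))*(-6) - 2525*1/3264 = (66*47)*(-6) - 2525/3264 = 3102*(-6) - 2525/3264 = -18612 - 2525/3264 = -60752093/3264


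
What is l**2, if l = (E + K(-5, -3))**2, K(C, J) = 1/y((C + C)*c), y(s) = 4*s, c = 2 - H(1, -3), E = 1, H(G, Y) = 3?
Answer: 2825761/2560000 ≈ 1.1038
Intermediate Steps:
c = -1 (c = 2 - 1*3 = 2 - 3 = -1)
K(C, J) = -1/(8*C) (K(C, J) = 1/(4*((C + C)*(-1))) = 1/(4*((2*C)*(-1))) = 1/(4*(-2*C)) = 1/(-8*C) = -1/(8*C))
l = 1681/1600 (l = (1 - 1/8/(-5))**2 = (1 - 1/8*(-1/5))**2 = (1 + 1/40)**2 = (41/40)**2 = 1681/1600 ≈ 1.0506)
l**2 = (1681/1600)**2 = 2825761/2560000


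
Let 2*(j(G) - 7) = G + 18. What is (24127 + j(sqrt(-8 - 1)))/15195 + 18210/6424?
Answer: 215897791/48806340 + I/10130 ≈ 4.4236 + 9.8717e-5*I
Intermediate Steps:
j(G) = 16 + G/2 (j(G) = 7 + (G + 18)/2 = 7 + (18 + G)/2 = 7 + (9 + G/2) = 16 + G/2)
(24127 + j(sqrt(-8 - 1)))/15195 + 18210/6424 = (24127 + (16 + sqrt(-8 - 1)/2))/15195 + 18210/6424 = (24127 + (16 + sqrt(-9)/2))*(1/15195) + 18210*(1/6424) = (24127 + (16 + (3*I)/2))*(1/15195) + 9105/3212 = (24127 + (16 + 3*I/2))*(1/15195) + 9105/3212 = (24143 + 3*I/2)*(1/15195) + 9105/3212 = (24143/15195 + I/10130) + 9105/3212 = 215897791/48806340 + I/10130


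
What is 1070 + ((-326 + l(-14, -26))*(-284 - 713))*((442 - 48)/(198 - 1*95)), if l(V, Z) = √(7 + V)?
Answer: 128168878/103 - 392818*I*√7/103 ≈ 1.2444e+6 - 10090.0*I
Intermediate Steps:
1070 + ((-326 + l(-14, -26))*(-284 - 713))*((442 - 48)/(198 - 1*95)) = 1070 + ((-326 + √(7 - 14))*(-284 - 713))*((442 - 48)/(198 - 1*95)) = 1070 + ((-326 + √(-7))*(-997))*(394/(198 - 95)) = 1070 + ((-326 + I*√7)*(-997))*(394/103) = 1070 + (325022 - 997*I*√7)*(394*(1/103)) = 1070 + (325022 - 997*I*√7)*(394/103) = 1070 + (128058668/103 - 392818*I*√7/103) = 128168878/103 - 392818*I*√7/103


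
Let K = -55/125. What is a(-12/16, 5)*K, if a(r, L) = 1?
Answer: -11/25 ≈ -0.44000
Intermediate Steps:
K = -11/25 (K = -55*1/125 = -11/25 ≈ -0.44000)
a(-12/16, 5)*K = 1*(-11/25) = -11/25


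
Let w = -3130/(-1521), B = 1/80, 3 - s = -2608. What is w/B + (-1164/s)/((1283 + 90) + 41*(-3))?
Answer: 408620614778/2482081875 ≈ 164.63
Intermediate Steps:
s = 2611 (s = 3 - 1*(-2608) = 3 + 2608 = 2611)
B = 1/80 ≈ 0.012500
w = 3130/1521 (w = -3130*(-1/1521) = 3130/1521 ≈ 2.0579)
w/B + (-1164/s)/((1283 + 90) + 41*(-3)) = 3130/(1521*(1/80)) + (-1164/2611)/((1283 + 90) + 41*(-3)) = (3130/1521)*80 + (-1164*1/2611)/(1373 - 123) = 250400/1521 - 1164/2611/1250 = 250400/1521 - 1164/2611*1/1250 = 250400/1521 - 582/1631875 = 408620614778/2482081875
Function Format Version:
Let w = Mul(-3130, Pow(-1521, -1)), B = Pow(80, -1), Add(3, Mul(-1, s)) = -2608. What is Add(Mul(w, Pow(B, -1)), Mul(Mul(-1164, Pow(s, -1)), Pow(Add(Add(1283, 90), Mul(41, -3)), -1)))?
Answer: Rational(408620614778, 2482081875) ≈ 164.63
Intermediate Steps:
s = 2611 (s = Add(3, Mul(-1, -2608)) = Add(3, 2608) = 2611)
B = Rational(1, 80) ≈ 0.012500
w = Rational(3130, 1521) (w = Mul(-3130, Rational(-1, 1521)) = Rational(3130, 1521) ≈ 2.0579)
Add(Mul(w, Pow(B, -1)), Mul(Mul(-1164, Pow(s, -1)), Pow(Add(Add(1283, 90), Mul(41, -3)), -1))) = Add(Mul(Rational(3130, 1521), Pow(Rational(1, 80), -1)), Mul(Mul(-1164, Pow(2611, -1)), Pow(Add(Add(1283, 90), Mul(41, -3)), -1))) = Add(Mul(Rational(3130, 1521), 80), Mul(Mul(-1164, Rational(1, 2611)), Pow(Add(1373, -123), -1))) = Add(Rational(250400, 1521), Mul(Rational(-1164, 2611), Pow(1250, -1))) = Add(Rational(250400, 1521), Mul(Rational(-1164, 2611), Rational(1, 1250))) = Add(Rational(250400, 1521), Rational(-582, 1631875)) = Rational(408620614778, 2482081875)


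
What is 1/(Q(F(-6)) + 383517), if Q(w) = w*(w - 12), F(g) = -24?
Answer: 1/384381 ≈ 2.6016e-6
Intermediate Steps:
Q(w) = w*(-12 + w)
1/(Q(F(-6)) + 383517) = 1/(-24*(-12 - 24) + 383517) = 1/(-24*(-36) + 383517) = 1/(864 + 383517) = 1/384381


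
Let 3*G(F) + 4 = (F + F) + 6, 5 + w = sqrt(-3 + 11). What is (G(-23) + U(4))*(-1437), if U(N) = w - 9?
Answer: 41194 - 2874*sqrt(2) ≈ 37130.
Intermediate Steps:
w = -5 + 2*sqrt(2) (w = -5 + sqrt(-3 + 11) = -5 + sqrt(8) = -5 + 2*sqrt(2) ≈ -2.1716)
U(N) = -14 + 2*sqrt(2) (U(N) = (-5 + 2*sqrt(2)) - 9 = -14 + 2*sqrt(2))
G(F) = 2/3 + 2*F/3 (G(F) = -4/3 + ((F + F) + 6)/3 = -4/3 + (2*F + 6)/3 = -4/3 + (6 + 2*F)/3 = -4/3 + (2 + 2*F/3) = 2/3 + 2*F/3)
(G(-23) + U(4))*(-1437) = ((2/3 + (2/3)*(-23)) + (-14 + 2*sqrt(2)))*(-1437) = ((2/3 - 46/3) + (-14 + 2*sqrt(2)))*(-1437) = (-44/3 + (-14 + 2*sqrt(2)))*(-1437) = (-86/3 + 2*sqrt(2))*(-1437) = 41194 - 2874*sqrt(2)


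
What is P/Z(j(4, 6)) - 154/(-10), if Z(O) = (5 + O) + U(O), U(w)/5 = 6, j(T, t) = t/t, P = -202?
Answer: 881/90 ≈ 9.7889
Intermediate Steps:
j(T, t) = 1
U(w) = 30 (U(w) = 5*6 = 30)
Z(O) = 35 + O (Z(O) = (5 + O) + 30 = 35 + O)
P/Z(j(4, 6)) - 154/(-10) = -202/(35 + 1) - 154/(-10) = -202/36 - 154*(-1/10) = -202*1/36 + 77/5 = -101/18 + 77/5 = 881/90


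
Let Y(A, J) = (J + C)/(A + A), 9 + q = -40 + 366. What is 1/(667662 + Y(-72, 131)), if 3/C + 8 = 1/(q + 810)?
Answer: 27045/18056894257 ≈ 1.4978e-6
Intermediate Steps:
q = 317 (q = -9 + (-40 + 366) = -9 + 326 = 317)
C = -1127/3005 (C = 3/(-8 + 1/(317 + 810)) = 3/(-8 + 1/1127) = 3/(-9015/1127) = 3*(-1127/9015) = -1127/3005 ≈ -0.37504)
Y(A, J) = (-1127/3005 + J)/(2*A) (Y(A, J) = (J - 1127/3005)/(A + A) = (-1127/3005 + J)/((2*A)) = (-1127/3005 + J)*(1/(2*A)) = (-1127/3005 + J)/(2*A))
1/(667662 + Y(-72, 131)) = 1/(667662 + (1/6010)*(-1127 + 3005*131)/(-72)) = 1/(667662 + (1/6010)*(-1/72)*(-1127 + 393655)) = 1/(667662 + (1/6010)*(-1/72)*392528) = 1/(667662 - 24533/27045) = 1/(18056894257/27045) = 27045/18056894257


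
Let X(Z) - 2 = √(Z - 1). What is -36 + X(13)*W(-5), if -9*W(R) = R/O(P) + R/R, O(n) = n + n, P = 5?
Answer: -325/9 - √3/9 ≈ -36.304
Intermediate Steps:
X(Z) = 2 + √(-1 + Z) (X(Z) = 2 + √(Z - 1) = 2 + √(-1 + Z))
O(n) = 2*n
W(R) = -⅑ - R/90 (W(R) = -(R/((2*5)) + R/R)/9 = -(R/10 + 1)/9 = -(1 + R/10)/9 = -⅑ - R/90)
-36 + X(13)*W(-5) = -36 + (2 + √(-1 + 13))*(-⅑ - 1/90*(-5)) = -36 + (2 + √12)*(-⅑ + 1/18) = -36 + (2 + 2*√3)*(-1/18) = -36 + (-⅑ - √3/9) = -325/9 - √3/9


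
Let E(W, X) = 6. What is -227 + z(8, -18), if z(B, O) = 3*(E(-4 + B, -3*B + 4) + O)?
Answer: -263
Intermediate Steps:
z(B, O) = 18 + 3*O (z(B, O) = 3*(6 + O) = 18 + 3*O)
-227 + z(8, -18) = -227 + (18 + 3*(-18)) = -227 + (18 - 54) = -227 - 36 = -263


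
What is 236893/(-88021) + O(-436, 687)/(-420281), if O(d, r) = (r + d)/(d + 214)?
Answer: -22102659085855/8212568966022 ≈ -2.6913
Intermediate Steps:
O(d, r) = (d + r)/(214 + d)
236893/(-88021) + O(-436, 687)/(-420281) = 236893/(-88021) + ((-436 + 687)/(214 - 436))/(-420281) = 236893*(-1/88021) + (251/(-222))*(-1/420281) = -236893/88021 - 1/222*251*(-1/420281) = -236893/88021 - 251/222*(-1/420281) = -236893/88021 + 251/93302382 = -22102659085855/8212568966022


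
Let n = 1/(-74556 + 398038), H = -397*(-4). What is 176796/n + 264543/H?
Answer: 90818234255679/1588 ≈ 5.7190e+10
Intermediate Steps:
H = 1588
n = 1/323482 ≈ 3.0914e-6
176796/n + 264543/H = 176796/(1/323482) + 264543/1588 = 176796*323482 + 264543*(1/1588) = 57190323672 + 264543/1588 = 90818234255679/1588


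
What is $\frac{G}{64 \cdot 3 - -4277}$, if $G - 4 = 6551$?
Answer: $\frac{6555}{4469} \approx 1.4668$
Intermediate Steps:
$G = 6555$ ($G = 4 + 6551 = 6555$)
$\frac{G}{64 \cdot 3 - -4277} = \frac{6555}{64 \cdot 3 - -4277} = \frac{6555}{192 + 4277} = \frac{6555}{4469}$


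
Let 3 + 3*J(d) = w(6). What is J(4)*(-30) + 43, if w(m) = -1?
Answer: 83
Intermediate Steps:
J(d) = -4/3 (J(d) = -1 + (1/3)*(-1) = -1 - 1/3 = -4/3)
J(4)*(-30) + 43 = -4/3*(-30) + 43 = 40 + 43 = 83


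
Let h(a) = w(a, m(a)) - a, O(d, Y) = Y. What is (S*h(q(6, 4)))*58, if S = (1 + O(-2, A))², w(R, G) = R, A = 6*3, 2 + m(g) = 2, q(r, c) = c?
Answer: 0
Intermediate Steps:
m(g) = 0 (m(g) = -2 + 2 = 0)
A = 18
S = 361 (S = (1 + 18)² = 19² = 361)
h(a) = 0 (h(a) = a - a = 0)
(S*h(q(6, 4)))*58 = (361*0)*58 = 0*58 = 0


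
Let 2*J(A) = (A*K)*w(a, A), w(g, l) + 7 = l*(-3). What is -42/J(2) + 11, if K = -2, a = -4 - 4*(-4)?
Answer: 122/13 ≈ 9.3846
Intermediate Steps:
a = 12 (a = -4 + 16 = 12)
w(g, l) = -7 - 3*l (w(g, l) = -7 + l*(-3) = -7 - 3*l)
J(A) = -A*(-7 - 3*A) (J(A) = ((A*(-2))*(-7 - 3*A))/2 = ((-2*A)*(-7 - 3*A))/2 = (-2*A*(-7 - 3*A))/2 = -A*(-7 - 3*A))
-42/J(2) + 11 = -42/(2*(7 + 3*2)) + 11 = -42/(2*(7 + 6)) + 11 = -42/(2*13) + 11 = -42/26 + 11 = (1/26)*(-42) + 11 = -21/13 + 11 = 122/13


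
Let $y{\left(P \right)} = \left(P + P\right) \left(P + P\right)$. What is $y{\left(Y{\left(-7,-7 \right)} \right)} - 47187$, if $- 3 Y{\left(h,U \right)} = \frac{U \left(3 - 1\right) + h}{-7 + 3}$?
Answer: $- \frac{188699}{4} \approx -47175.0$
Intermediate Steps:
$Y{\left(h,U \right)} = \frac{U}{6} + \frac{h}{12}$ ($Y{\left(h,U \right)} = - \frac{\left(U \left(3 - 1\right) + h\right) \frac{1}{-7 + 3}}{3} = - \frac{\left(U 2 + h\right) \frac{1}{-4}}{3} = - \frac{\left(2 U + h\right) \left(- \frac{1}{4}\right)}{3} = - \frac{\left(h + 2 U\right) \left(- \frac{1}{4}\right)}{3} = - \frac{- \frac{U}{2} - \frac{h}{4}}{3} = \frac{U}{6} + \frac{h}{12}$)
$y{\left(P \right)} = 4 P^{2}$ ($y{\left(P \right)} = 2 P 2 P = 4 P^{2}$)
$y{\left(Y{\left(-7,-7 \right)} \right)} - 47187 = 4 \left(\frac{1}{6} \left(-7\right) + \frac{1}{12} \left(-7\right)\right)^{2} - 47187 = 4 \left(- \frac{7}{6} - \frac{7}{12}\right)^{2} - 47187 = 4 \left(- \frac{7}{4}\right)^{2} - 47187 = 4 \cdot \frac{49}{16} - 47187 = \frac{49}{4} - 47187 = - \frac{188699}{4}$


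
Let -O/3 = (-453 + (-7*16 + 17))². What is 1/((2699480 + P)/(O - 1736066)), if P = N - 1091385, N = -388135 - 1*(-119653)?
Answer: -2636978/1339613 ≈ -1.9685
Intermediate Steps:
N = -268482 (N = -388135 + 119653 = -268482)
P = -1359867 (P = -268482 - 1091385 = -1359867)
O = -900912 (O = -3*(-453 + (-7*16 + 17))² = -3*(-453 + (-112 + 17))² = -3*(-453 - 95)² = -3*(-548)² = -3*300304 = -900912)
1/((2699480 + P)/(O - 1736066)) = 1/((2699480 - 1359867)/(-900912 - 1736066)) = 1/(1339613/(-2636978)) = 1/(1339613*(-1/2636978)) = 1/(-1339613/2636978) = -2636978/1339613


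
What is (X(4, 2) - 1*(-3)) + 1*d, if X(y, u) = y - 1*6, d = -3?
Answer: -2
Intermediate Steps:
X(y, u) = -6 + y (X(y, u) = y - 6 = -6 + y)
(X(4, 2) - 1*(-3)) + 1*d = ((-6 + 4) - 1*(-3)) + 1*(-3) = (-2 + 3) - 3 = 1 - 3 = -2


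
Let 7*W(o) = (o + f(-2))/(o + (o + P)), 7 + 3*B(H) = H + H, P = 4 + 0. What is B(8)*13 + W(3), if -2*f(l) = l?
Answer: 1367/35 ≈ 39.057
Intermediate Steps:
f(l) = -l/2
P = 4
B(H) = -7/3 + 2*H/3 (B(H) = -7/3 + (H + H)/3 = -7/3 + (2*H)/3 = -7/3 + 2*H/3)
W(o) = (1 + o)/(7*(4 + 2*o)) (W(o) = ((o - ½*(-2))/(o + (o + 4)))/7 = ((o + 1)/(o + (4 + o)))/7 = ((1 + o)/(4 + 2*o))/7 = (1 + o)/(7*(4 + 2*o)))
B(8)*13 + W(3) = (-7/3 + (⅔)*8)*13 + (1 + 3)/(14*(2 + 3)) = (-7/3 + 16/3)*13 + (1/14)*4/5 = 3*13 + (1/14)*(⅕)*4 = 39 + 2/35 = 1367/35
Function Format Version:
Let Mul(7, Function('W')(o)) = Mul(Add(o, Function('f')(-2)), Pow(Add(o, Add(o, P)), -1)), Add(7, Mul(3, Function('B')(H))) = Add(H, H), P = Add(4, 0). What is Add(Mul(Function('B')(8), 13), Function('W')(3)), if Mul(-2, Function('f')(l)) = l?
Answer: Rational(1367, 35) ≈ 39.057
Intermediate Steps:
Function('f')(l) = Mul(Rational(-1, 2), l)
P = 4
Function('B')(H) = Add(Rational(-7, 3), Mul(Rational(2, 3), H)) (Function('B')(H) = Add(Rational(-7, 3), Mul(Rational(1, 3), Add(H, H))) = Add(Rational(-7, 3), Mul(Rational(1, 3), Mul(2, H))) = Add(Rational(-7, 3), Mul(Rational(2, 3), H)))
Function('W')(o) = Mul(Rational(1, 7), Pow(Add(4, Mul(2, o)), -1), Add(1, o)) (Function('W')(o) = Mul(Rational(1, 7), Mul(Add(o, Mul(Rational(-1, 2), -2)), Pow(Add(o, Add(o, 4)), -1))) = Mul(Rational(1, 7), Mul(Add(o, 1), Pow(Add(o, Add(4, o)), -1))) = Mul(Rational(1, 7), Mul(Add(1, o), Pow(Add(4, Mul(2, o)), -1))) = Mul(Rational(1, 7), Mul(Pow(Add(4, Mul(2, o)), -1), Add(1, o))) = Mul(Rational(1, 7), Pow(Add(4, Mul(2, o)), -1), Add(1, o)))
Add(Mul(Function('B')(8), 13), Function('W')(3)) = Add(Mul(Add(Rational(-7, 3), Mul(Rational(2, 3), 8)), 13), Mul(Rational(1, 14), Pow(Add(2, 3), -1), Add(1, 3))) = Add(Mul(Add(Rational(-7, 3), Rational(16, 3)), 13), Mul(Rational(1, 14), Pow(5, -1), 4)) = Add(Mul(3, 13), Mul(Rational(1, 14), Rational(1, 5), 4)) = Add(39, Rational(2, 35)) = Rational(1367, 35)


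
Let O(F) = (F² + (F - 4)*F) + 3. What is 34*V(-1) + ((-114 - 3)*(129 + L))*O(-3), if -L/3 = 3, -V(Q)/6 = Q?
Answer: -463116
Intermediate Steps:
V(Q) = -6*Q
L = -9 (L = -3*3 = -9)
O(F) = 3 + F² + F*(-4 + F) (O(F) = (F² + (-4 + F)*F) + 3 = (F² + F*(-4 + F)) + 3 = 3 + F² + F*(-4 + F))
34*V(-1) + ((-114 - 3)*(129 + L))*O(-3) = 34*(-6*(-1)) + ((-114 - 3)*(129 - 9))*(3 - 4*(-3) + 2*(-3)²) = 34*6 + (-117*120)*(3 + 12 + 2*9) = 204 - 14040*(3 + 12 + 18) = 204 - 14040*33 = 204 - 463320 = -463116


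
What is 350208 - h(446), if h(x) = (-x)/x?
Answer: 350209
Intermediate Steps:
h(x) = -1
350208 - h(446) = 350208 - 1*(-1) = 350208 + 1 = 350209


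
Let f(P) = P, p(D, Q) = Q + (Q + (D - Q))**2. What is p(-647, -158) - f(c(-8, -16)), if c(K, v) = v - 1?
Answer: 418468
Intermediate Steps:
c(K, v) = -1 + v
p(D, Q) = Q + D**2
p(-647, -158) - f(c(-8, -16)) = (-158 + (-647)**2) - (-1 - 16) = (-158 + 418609) - 1*(-17) = 418451 + 17 = 418468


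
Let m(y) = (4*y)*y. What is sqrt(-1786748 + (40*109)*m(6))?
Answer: 2*I*sqrt(289727) ≈ 1076.5*I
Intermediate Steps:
m(y) = 4*y**2
sqrt(-1786748 + (40*109)*m(6)) = sqrt(-1786748 + (40*109)*(4*6**2)) = sqrt(-1786748 + 4360*(4*36)) = sqrt(-1786748 + 4360*144) = sqrt(-1786748 + 627840) = sqrt(-1158908) = 2*I*sqrt(289727)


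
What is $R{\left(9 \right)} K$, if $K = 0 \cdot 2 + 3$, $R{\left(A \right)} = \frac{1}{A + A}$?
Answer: $\frac{1}{6} \approx 0.16667$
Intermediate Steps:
$R{\left(A \right)} = \frac{1}{2 A}$
$K = 3$ ($K = 0 + 3 = 3$)
$R{\left(9 \right)} K = \frac{1}{2 \cdot 9} \cdot 3 = \frac{1}{2} \cdot \frac{1}{9} \cdot 3 = \frac{1}{18} \cdot 3 = \frac{1}{6}$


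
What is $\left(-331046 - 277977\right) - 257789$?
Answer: $-866812$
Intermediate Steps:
$\left(-331046 - 277977\right) - 257789 = -609023 - 257789 = -866812$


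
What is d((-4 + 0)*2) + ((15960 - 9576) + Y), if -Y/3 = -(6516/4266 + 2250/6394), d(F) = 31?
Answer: 1621615584/252563 ≈ 6420.6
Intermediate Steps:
Y = 1423939/252563 (Y = -(-3)*(6516/4266 + 2250/6394) = -(-3)*(6516*(1/4266) + 2250*(1/6394)) = -(-3)*(362/237 + 1125/3197) = -(-3)*1423939/757689 = -3*(-1423939/757689) = 1423939/252563 ≈ 5.6380)
d((-4 + 0)*2) + ((15960 - 9576) + Y) = 31 + ((15960 - 9576) + 1423939/252563) = 31 + (6384 + 1423939/252563) = 31 + 1613786131/252563 = 1621615584/252563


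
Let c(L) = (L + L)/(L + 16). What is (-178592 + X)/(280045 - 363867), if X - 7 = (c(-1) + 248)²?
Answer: 26358101/18859950 ≈ 1.3976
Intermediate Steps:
c(L) = 2*L/(16 + L) (c(L) = (2*L)/(16 + L) = 2*L/(16 + L))
X = 13825099/225 (X = 7 + (2*(-1)/(16 - 1) + 248)² = 7 + (2*(-1)/15 + 248)² = 7 + (2*(-1)*(1/15) + 248)² = 7 + (-2/15 + 248)² = 7 + (3718/15)² = 7 + 13823524/225 = 13825099/225 ≈ 61445.)
(-178592 + X)/(280045 - 363867) = (-178592 + 13825099/225)/(280045 - 363867) = -26358101/225/(-83822) = -26358101/225*(-1/83822) = 26358101/18859950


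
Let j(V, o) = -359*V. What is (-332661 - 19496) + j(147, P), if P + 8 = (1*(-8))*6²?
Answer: -404930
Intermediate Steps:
P = -296 (P = -8 + (1*(-8))*6² = -8 - 8*36 = -8 - 288 = -296)
(-332661 - 19496) + j(147, P) = (-332661 - 19496) - 359*147 = -352157 - 52773 = -404930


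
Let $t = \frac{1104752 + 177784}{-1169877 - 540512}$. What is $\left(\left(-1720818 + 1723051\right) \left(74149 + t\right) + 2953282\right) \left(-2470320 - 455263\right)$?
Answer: $- \frac{843286344621111770509}{1710389} \approx -4.9304 \cdot 10^{14}$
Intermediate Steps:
$t = - \frac{1282536}{1710389}$ ($t = \frac{1282536}{-1710389} = 1282536 \left(- \frac{1}{1710389}\right) = - \frac{1282536}{1710389} \approx -0.74985$)
$\left(\left(-1720818 + 1723051\right) \left(74149 + t\right) + 2953282\right) \left(-2470320 - 455263\right) = \left(\left(-1720818 + 1723051\right) \left(74149 - \frac{1282536}{1710389}\right) + 2953282\right) \left(-2470320 - 455263\right) = \left(2233 \cdot \frac{126822351425}{1710389} + 2953282\right) \left(-2925583\right) = \left(\frac{283194310732025}{1710389} + 2953282\right) \left(-2925583\right) = \frac{288245571778723}{1710389} \left(-2925583\right) = - \frac{843286344621111770509}{1710389}$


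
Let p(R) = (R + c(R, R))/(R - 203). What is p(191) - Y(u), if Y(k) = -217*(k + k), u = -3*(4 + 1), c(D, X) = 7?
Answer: -13053/2 ≈ -6526.5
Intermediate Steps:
u = -15 (u = -3*5 = -15)
Y(k) = -434*k
p(R) = (7 + R)/(-203 + R) (p(R) = (R + 7)/(R - 203) = (7 + R)/(-203 + R))
p(191) - Y(u) = (7 + 191)/(-203 + 191) - (-434)*(-15) = 198/(-12) - 1*6510 = -1/12*198 - 6510 = -33/2 - 6510 = -13053/2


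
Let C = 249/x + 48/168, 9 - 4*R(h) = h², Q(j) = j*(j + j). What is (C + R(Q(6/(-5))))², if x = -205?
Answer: 291527644489/514806250000 ≈ 0.56629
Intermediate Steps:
Q(j) = 2*j² (Q(j) = j*(2*j) = 2*j²)
R(h) = 9/4 - h²/4
C = -1333/1435 (C = 249/(-205) + 48/168 = 249*(-1/205) + 48*(1/168) = -249/205 + 2/7 = -1333/1435 ≈ -0.92892)
(C + R(Q(6/(-5))))² = (-1333/1435 + (9/4 - (2*(6/(-5))²)²/4))² = (-1333/1435 + (9/4 - (2*(6*(-⅕))²)²/4))² = (-1333/1435 + (9/4 - (2*(-6/5)²)²/4))² = (-1333/1435 + (9/4 - (2*(36/25))²/4))² = (-1333/1435 + (9/4 - (72/25)²/4))² = (-1333/1435 + (9/4 - ¼*5184/625))² = (-1333/1435 + (9/4 - 1296/625))² = (-1333/1435 + 441/2500)² = (-539933/717500)² = 291527644489/514806250000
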